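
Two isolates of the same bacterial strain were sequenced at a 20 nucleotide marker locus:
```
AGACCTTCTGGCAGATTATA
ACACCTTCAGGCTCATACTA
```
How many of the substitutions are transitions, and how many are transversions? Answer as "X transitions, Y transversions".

Mismatches (1-based):
site 2: G→C (purine→pyrimidine, transversion)
site 9: T→A (pyrimidine→purine, transversion)
site 13: A→T (purine→pyrimidine, transversion)
site 14: G→C (purine→pyrimidine, transversion)
site 17: T→A (pyrimidine→purine, transversion)
site 18: A→C (purine→pyrimidine, transversion)

0 transitions, 6 transversions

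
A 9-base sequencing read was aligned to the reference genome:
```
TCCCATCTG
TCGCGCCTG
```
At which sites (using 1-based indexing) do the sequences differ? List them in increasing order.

Scanning 1-based: 3: C/G; 5: A/G; 6: T/C.

3, 5, 6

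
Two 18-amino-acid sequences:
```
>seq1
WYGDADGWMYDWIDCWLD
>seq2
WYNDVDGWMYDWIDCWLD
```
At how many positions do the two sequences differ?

Mismatches (1-based): position 3: G→N; position 5: A→V.

2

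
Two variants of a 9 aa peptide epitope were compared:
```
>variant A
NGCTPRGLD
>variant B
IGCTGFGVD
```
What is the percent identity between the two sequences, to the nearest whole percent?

Mismatches at positions 1, 5, 6, 8 (1-based): 4 of 9.
Identical positions: 5/9 = 55.56% → 56%.

56%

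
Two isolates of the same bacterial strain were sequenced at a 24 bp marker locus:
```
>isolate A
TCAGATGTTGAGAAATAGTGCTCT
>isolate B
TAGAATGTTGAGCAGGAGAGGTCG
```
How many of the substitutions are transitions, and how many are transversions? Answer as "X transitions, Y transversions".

3 transitions, 6 transversions

Mismatches (1-based):
site 2: C→A (pyrimidine→purine, transversion)
site 3: A→G (purine→purine, transition)
site 4: G→A (purine→purine, transition)
site 13: A→C (purine→pyrimidine, transversion)
site 15: A→G (purine→purine, transition)
site 16: T→G (pyrimidine→purine, transversion)
site 19: T→A (pyrimidine→purine, transversion)
site 21: C→G (pyrimidine→purine, transversion)
site 24: T→G (pyrimidine→purine, transversion)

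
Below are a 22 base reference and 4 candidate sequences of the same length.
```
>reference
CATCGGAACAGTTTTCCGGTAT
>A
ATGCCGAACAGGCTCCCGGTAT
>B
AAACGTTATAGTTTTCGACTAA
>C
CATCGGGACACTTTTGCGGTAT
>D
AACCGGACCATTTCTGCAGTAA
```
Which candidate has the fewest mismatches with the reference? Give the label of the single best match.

Hamming distances to reference — A: 7; B: 9; C: 3; D: 8.
Smallest is C with 3 mismatches.

C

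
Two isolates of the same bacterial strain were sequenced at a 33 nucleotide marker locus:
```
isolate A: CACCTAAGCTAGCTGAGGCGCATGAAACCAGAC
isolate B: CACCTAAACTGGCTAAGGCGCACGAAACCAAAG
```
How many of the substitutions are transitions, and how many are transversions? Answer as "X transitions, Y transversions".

Mismatches (1-based):
base 8: G→A (purine→purine, transition)
base 11: A→G (purine→purine, transition)
base 15: G→A (purine→purine, transition)
base 23: T→C (pyrimidine→pyrimidine, transition)
base 31: G→A (purine→purine, transition)
base 33: C→G (pyrimidine→purine, transversion)

5 transitions, 1 transversion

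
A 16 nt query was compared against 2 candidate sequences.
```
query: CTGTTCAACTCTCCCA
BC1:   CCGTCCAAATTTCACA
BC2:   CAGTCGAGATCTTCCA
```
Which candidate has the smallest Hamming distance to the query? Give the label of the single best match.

Hamming distances to query — BC1: 5; BC2: 6.
Smallest is BC1 with 5 mismatches.

BC1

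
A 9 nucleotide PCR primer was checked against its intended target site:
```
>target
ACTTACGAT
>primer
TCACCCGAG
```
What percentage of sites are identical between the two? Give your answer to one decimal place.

Mismatches at positions 1, 3, 4, 5, 9 (1-based): 5 of 9.
Identical positions: 4/9 = 44.44% → 44.4%.

44.4%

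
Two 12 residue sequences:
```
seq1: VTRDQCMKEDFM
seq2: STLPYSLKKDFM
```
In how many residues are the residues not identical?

Mismatches (1-based): residue 1: V→S; residue 3: R→L; residue 4: D→P; residue 5: Q→Y; residue 6: C→S; residue 7: M→L; residue 9: E→K.

7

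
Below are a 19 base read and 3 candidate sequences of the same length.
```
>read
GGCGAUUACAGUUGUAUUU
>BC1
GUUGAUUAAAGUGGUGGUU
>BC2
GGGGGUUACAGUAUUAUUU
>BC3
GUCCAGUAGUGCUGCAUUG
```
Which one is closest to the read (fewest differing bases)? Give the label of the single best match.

BC2

BC1 differs at 6 bases; BC2 differs at 4 bases; BC3 differs at 8 bases. The closest is BC2.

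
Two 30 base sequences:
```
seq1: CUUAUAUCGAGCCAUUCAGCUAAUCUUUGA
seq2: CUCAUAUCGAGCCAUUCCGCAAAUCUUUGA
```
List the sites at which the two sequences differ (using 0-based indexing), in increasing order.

Differences at site 2 (U→C), site 17 (A→C), site 20 (U→A).

2, 17, 20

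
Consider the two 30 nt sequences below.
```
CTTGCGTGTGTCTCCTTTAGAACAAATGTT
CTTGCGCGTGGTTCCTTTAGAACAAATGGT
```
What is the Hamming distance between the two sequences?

4

The sequences differ at bases 7, 11, 12, 29 (1-based) — 4 in total.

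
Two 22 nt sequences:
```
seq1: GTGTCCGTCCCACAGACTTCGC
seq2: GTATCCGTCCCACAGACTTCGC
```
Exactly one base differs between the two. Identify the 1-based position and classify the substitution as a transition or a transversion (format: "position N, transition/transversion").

position 3, transition

Position 3 changes G→A. G is a purine and A is a purine, so this is a transition.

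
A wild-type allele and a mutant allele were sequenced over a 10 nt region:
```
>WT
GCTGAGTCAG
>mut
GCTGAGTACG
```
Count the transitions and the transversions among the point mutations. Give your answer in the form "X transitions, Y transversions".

0 transitions, 2 transversions

Transitions (purine↔purine or pyrimidine↔pyrimidine): none.
Transversions (purine↔pyrimidine): 8 C→A, 9 A→C.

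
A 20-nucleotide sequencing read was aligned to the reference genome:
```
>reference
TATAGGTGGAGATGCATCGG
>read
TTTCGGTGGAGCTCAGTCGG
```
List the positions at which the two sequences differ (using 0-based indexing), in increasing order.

Differences at position 1 (A→T), position 3 (A→C), position 11 (A→C), position 13 (G→C), position 14 (C→A), position 15 (A→G).

1, 3, 11, 13, 14, 15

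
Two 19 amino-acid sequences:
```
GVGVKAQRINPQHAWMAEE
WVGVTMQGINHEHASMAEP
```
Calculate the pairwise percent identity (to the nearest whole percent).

58%

8 positions differ (1, 5, 6, 8, 11, 12, 15, 19), so 11 of 19 match: 11/19 = 57.89%.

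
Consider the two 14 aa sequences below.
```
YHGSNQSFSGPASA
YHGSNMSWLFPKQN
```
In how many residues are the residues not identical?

Comparing position by position, 7 residues differ: 6 (Q/M), 8 (F/W), 9 (S/L), 10 (G/F), 12 (A/K), 13 (S/Q), 14 (A/N).

7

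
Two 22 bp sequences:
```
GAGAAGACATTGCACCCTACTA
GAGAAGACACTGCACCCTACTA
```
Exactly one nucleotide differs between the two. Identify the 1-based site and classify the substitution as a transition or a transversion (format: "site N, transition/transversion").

Site 10 changes T→C. T is a pyrimidine and C is a pyrimidine, so this is a transition.

site 10, transition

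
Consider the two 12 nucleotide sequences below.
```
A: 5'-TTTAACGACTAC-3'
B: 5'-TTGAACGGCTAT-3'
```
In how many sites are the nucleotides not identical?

The sequences differ at sites 3, 8, 12 (1-based) — 3 in total.

3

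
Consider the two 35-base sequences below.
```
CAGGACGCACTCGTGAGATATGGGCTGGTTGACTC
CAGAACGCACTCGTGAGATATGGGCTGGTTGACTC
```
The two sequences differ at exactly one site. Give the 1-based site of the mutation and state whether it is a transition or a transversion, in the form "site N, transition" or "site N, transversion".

The sequences differ only at site 4: G→A (purine→purine), a transition.

site 4, transition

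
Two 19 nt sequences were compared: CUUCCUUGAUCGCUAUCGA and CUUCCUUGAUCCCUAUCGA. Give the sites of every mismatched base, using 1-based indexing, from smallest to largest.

Differences at site 12 (G→C).

12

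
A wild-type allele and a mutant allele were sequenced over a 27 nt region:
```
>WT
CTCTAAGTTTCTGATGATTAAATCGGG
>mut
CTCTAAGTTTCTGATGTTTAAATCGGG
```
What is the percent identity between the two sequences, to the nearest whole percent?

96%

Mismatch at position 17 (1-based): 1 of 27.
Identical positions: 26/27 = 96.3% → 96%.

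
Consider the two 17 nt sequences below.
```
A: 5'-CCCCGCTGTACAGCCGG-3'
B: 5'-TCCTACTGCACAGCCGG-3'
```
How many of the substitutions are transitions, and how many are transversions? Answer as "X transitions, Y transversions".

4 transitions, 0 transversions

Mismatches (1-based):
position 1: C→T (pyrimidine→pyrimidine, transition)
position 4: C→T (pyrimidine→pyrimidine, transition)
position 5: G→A (purine→purine, transition)
position 9: T→C (pyrimidine→pyrimidine, transition)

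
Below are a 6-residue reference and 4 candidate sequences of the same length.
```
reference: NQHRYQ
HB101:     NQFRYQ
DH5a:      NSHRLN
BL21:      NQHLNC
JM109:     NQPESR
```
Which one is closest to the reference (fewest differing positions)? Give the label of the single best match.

HB101 differs at 1 position; DH5a differs at 3 positions; BL21 differs at 3 positions; JM109 differs at 4 positions. The closest is HB101.

HB101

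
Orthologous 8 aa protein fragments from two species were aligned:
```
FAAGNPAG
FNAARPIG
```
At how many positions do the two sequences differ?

4

The sequences differ at positions 2, 4, 5, 7 (1-based) — 4 in total.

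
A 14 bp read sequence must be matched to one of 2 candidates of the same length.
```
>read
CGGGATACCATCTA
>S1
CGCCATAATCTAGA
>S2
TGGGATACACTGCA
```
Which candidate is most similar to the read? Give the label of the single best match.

S2

S1 differs at 7 bases; S2 differs at 5 bases. The closest is S2.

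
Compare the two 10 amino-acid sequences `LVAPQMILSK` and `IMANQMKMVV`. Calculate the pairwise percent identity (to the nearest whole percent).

30%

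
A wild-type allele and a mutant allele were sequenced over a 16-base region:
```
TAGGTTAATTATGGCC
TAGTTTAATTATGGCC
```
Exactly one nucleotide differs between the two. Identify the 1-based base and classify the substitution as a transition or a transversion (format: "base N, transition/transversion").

base 4, transversion

Base 4 changes G→T. G is a purine and T is a pyrimidine, so this is a transversion.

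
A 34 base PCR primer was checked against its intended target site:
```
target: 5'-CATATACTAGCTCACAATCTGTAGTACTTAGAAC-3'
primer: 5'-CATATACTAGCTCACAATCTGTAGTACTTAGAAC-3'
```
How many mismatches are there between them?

The two sequences are identical at every position.

0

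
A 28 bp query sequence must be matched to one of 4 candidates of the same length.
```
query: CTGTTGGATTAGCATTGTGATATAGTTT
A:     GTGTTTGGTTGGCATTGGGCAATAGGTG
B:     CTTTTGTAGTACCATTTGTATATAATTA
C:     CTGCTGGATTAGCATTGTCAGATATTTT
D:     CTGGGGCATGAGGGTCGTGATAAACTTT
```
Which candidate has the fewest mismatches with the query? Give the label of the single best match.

A differs at 9 positions; B differs at 9 positions; C differs at 4 positions; D differs at 9 positions. The closest is C.

C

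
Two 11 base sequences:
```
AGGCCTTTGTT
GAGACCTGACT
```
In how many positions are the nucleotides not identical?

7

Comparing position by position, 7 positions differ: 1 (A/G), 2 (G/A), 4 (C/A), 6 (T/C), 8 (T/G), 9 (G/A), 10 (T/C).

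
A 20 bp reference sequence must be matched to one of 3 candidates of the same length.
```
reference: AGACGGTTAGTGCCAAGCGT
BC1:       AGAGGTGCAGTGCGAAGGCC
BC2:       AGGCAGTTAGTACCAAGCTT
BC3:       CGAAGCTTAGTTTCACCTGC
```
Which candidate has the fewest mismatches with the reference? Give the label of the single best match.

BC2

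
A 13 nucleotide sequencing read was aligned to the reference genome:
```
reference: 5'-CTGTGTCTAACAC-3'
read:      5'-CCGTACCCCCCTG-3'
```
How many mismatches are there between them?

8

Comparing position by position, 8 sites differ: 2 (T/C), 5 (G/A), 6 (T/C), 8 (T/C), 9 (A/C), 10 (A/C), 12 (A/T), 13 (C/G).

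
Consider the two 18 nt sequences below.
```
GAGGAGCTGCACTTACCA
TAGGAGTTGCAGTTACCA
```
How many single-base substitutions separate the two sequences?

3

Mismatches (1-based): site 1: G→T; site 7: C→T; site 12: C→G.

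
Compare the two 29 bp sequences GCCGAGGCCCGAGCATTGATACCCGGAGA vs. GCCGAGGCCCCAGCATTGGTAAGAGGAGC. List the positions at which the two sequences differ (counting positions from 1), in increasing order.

Differences at position 11 (G→C), position 19 (A→G), position 22 (C→A), position 23 (C→G), position 24 (C→A), position 29 (A→C).

11, 19, 22, 23, 24, 29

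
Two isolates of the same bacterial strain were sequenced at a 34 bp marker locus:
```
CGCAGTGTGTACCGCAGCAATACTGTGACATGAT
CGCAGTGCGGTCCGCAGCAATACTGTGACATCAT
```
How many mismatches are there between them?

Comparing position by position, 4 sites differ: 8 (T/C), 10 (T/G), 11 (A/T), 32 (G/C).

4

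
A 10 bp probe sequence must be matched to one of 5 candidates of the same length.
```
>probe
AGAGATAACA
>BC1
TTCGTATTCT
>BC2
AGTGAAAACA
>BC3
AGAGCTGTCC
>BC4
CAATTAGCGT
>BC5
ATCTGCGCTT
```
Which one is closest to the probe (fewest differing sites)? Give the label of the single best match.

Hamming distances to probe — BC1: 8; BC2: 2; BC3: 4; BC4: 9; BC5: 9.
Smallest is BC2 with 2 mismatches.

BC2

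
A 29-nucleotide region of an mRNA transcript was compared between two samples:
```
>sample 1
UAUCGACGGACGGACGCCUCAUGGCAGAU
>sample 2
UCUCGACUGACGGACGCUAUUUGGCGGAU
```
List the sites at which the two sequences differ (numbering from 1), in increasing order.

2, 8, 18, 19, 20, 21, 26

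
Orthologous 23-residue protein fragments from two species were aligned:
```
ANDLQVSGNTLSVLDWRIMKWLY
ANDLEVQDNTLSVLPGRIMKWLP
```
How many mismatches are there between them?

The sequences differ at positions 5, 7, 8, 15, 16, 23 (1-based) — 6 in total.

6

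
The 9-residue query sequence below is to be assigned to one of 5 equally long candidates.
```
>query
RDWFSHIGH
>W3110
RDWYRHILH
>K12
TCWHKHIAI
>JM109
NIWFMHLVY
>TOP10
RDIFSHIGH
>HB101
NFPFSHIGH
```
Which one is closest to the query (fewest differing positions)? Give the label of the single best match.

TOP10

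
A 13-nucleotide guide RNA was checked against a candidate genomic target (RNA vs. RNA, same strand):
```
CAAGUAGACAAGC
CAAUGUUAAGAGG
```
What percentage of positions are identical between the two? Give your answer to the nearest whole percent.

46%

7 positions differ (4, 5, 6, 7, 9, 10, 13), so 6 of 13 match: 6/13 = 46.15%.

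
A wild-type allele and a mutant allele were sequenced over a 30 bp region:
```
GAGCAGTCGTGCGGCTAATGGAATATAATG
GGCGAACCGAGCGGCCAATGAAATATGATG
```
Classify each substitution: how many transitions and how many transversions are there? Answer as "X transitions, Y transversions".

6 transitions, 3 transversions

Transitions (purine↔purine or pyrimidine↔pyrimidine): 2 A→G, 6 G→A, 7 T→C, 16 T→C, 21 G→A, 27 A→G.
Transversions (purine↔pyrimidine): 3 G→C, 4 C→G, 10 T→A.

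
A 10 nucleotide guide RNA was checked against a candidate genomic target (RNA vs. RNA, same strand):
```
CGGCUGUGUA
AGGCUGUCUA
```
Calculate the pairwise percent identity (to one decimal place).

2 positions differ (1, 8), so 8 of 10 match: 8/10 = 80%.

80.0%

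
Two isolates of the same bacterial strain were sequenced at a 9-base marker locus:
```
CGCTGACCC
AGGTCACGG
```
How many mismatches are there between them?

The sequences differ at positions 1, 3, 5, 8, 9 (1-based) — 5 in total.

5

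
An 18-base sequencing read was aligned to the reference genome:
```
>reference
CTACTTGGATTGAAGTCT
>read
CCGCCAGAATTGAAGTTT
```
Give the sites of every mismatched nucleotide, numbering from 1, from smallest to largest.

Scanning 1-based: 2: T/C; 3: A/G; 5: T/C; 6: T/A; 8: G/A; 17: C/T.

2, 3, 5, 6, 8, 17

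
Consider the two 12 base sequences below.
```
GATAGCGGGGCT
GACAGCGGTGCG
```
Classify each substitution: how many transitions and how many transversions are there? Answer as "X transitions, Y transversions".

1 transition, 2 transversions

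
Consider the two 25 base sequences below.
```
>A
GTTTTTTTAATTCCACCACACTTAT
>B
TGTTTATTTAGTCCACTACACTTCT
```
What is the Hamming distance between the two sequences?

7

Comparing position by position, 7 bases differ: 1 (G/T), 2 (T/G), 6 (T/A), 9 (A/T), 11 (T/G), 17 (C/T), 24 (A/C).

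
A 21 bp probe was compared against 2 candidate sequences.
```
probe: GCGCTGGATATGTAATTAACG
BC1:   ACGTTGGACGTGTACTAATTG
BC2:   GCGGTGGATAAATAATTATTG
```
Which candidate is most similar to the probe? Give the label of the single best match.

BC2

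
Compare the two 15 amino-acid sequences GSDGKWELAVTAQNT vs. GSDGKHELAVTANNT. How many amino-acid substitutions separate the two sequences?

The sequences differ at positions 6, 13 (1-based) — 2 in total.

2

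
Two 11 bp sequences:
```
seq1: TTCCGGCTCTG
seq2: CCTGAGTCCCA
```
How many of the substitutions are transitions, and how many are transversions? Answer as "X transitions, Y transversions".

Mismatches (1-based):
site 1: T→C (pyrimidine→pyrimidine, transition)
site 2: T→C (pyrimidine→pyrimidine, transition)
site 3: C→T (pyrimidine→pyrimidine, transition)
site 4: C→G (pyrimidine→purine, transversion)
site 5: G→A (purine→purine, transition)
site 7: C→T (pyrimidine→pyrimidine, transition)
site 8: T→C (pyrimidine→pyrimidine, transition)
site 10: T→C (pyrimidine→pyrimidine, transition)
site 11: G→A (purine→purine, transition)

8 transitions, 1 transversion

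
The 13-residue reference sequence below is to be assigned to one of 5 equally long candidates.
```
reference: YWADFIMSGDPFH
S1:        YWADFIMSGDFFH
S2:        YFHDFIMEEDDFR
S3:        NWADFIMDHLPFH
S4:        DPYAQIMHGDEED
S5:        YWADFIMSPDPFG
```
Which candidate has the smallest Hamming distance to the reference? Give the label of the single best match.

S1

Hamming distances to reference — S1: 1; S2: 6; S3: 4; S4: 9; S5: 2.
Smallest is S1 with 1 mismatch.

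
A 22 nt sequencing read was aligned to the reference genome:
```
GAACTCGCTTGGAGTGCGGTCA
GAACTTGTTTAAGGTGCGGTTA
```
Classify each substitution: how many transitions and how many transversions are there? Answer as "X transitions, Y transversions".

6 transitions, 0 transversions

Transitions (purine↔purine or pyrimidine↔pyrimidine): 6 C→T, 8 C→T, 11 G→A, 12 G→A, 13 A→G, 21 C→T.
Transversions (purine↔pyrimidine): none.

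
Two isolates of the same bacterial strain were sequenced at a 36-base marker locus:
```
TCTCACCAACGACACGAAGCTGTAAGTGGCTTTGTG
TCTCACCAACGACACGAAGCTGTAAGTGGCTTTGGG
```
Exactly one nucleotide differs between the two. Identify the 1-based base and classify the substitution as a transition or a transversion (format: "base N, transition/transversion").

Base 35 changes T→G. T is a pyrimidine and G is a purine, so this is a transversion.

base 35, transversion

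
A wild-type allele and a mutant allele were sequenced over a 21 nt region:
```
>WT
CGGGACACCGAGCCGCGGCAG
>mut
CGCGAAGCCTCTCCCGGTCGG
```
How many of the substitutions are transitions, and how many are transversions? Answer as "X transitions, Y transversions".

Transitions (purine↔purine or pyrimidine↔pyrimidine): 7 A→G, 20 A→G.
Transversions (purine↔pyrimidine): 3 G→C, 6 C→A, 10 G→T, 11 A→C, 12 G→T, 15 G→C, 16 C→G, 18 G→T.

2 transitions, 8 transversions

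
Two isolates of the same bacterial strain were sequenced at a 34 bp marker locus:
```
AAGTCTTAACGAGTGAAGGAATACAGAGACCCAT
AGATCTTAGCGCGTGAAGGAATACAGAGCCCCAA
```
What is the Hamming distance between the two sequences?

Comparing position by position, 6 positions differ: 2 (A/G), 3 (G/A), 9 (A/G), 12 (A/C), 29 (A/C), 34 (T/A).

6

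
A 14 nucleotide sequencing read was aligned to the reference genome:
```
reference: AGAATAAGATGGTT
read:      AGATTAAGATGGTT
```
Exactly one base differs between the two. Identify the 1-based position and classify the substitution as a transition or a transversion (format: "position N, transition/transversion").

The sequences differ only at position 4: A→T (purine→pyrimidine), a transversion.

position 4, transversion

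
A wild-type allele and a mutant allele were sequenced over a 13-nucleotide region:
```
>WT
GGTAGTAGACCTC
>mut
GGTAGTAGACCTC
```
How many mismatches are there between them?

0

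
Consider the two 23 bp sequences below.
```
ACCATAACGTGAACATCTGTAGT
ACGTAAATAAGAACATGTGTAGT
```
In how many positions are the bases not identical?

Mismatches (1-based): position 3: C→G; position 4: A→T; position 5: T→A; position 8: C→T; position 9: G→A; position 10: T→A; position 17: C→G.

7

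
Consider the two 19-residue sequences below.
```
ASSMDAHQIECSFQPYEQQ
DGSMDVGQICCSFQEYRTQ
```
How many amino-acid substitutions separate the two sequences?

8

The sequences differ at positions 1, 2, 6, 7, 10, 15, 17, 18 (1-based) — 8 in total.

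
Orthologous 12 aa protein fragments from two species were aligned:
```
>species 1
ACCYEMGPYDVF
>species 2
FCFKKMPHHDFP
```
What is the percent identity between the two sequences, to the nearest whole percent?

25%

Mismatches at positions 1, 3, 4, 5, 7, 8, 9, 11, 12 (1-based): 9 of 12.
Identical positions: 3/12 = 25% → 25%.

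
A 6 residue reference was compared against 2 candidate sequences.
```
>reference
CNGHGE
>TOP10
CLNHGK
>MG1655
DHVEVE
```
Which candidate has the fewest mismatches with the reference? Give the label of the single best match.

Hamming distances to reference — TOP10: 3; MG1655: 5.
Smallest is TOP10 with 3 mismatches.

TOP10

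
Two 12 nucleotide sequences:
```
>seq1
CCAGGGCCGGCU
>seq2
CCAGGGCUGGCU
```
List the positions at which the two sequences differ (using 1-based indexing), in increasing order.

Differences at position 8 (C→U).

8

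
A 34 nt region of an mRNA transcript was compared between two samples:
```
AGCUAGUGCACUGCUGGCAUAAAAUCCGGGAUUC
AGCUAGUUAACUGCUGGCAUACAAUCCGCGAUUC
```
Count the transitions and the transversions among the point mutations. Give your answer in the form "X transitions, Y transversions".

0 transitions, 4 transversions

Mismatches (1-based):
position 8: G→U (purine→pyrimidine, transversion)
position 9: C→A (pyrimidine→purine, transversion)
position 22: A→C (purine→pyrimidine, transversion)
position 29: G→C (purine→pyrimidine, transversion)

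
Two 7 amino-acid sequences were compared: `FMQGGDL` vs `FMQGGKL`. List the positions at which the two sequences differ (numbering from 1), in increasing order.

Scanning 1-based: 6: D/K.

6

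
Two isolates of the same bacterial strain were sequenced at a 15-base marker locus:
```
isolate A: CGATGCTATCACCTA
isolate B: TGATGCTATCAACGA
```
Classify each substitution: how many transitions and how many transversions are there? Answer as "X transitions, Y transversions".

1 transition, 2 transversions

Mismatches (1-based):
position 1: C→T (pyrimidine→pyrimidine, transition)
position 12: C→A (pyrimidine→purine, transversion)
position 14: T→G (pyrimidine→purine, transversion)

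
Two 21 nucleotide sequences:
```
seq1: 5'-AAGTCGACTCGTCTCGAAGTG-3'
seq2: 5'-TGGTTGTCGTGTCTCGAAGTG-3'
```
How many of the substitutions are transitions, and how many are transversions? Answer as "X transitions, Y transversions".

Transitions (purine↔purine or pyrimidine↔pyrimidine): 2 A→G, 5 C→T, 10 C→T.
Transversions (purine↔pyrimidine): 1 A→T, 7 A→T, 9 T→G.

3 transitions, 3 transversions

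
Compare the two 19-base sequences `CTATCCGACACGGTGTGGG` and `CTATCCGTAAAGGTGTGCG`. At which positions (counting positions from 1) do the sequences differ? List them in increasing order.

8, 9, 11, 18

Scanning 1-based: 8: A/T; 9: C/A; 11: C/A; 18: G/C.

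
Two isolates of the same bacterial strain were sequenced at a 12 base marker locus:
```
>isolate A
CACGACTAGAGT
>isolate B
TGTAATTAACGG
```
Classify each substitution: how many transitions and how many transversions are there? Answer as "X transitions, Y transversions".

6 transitions, 2 transversions

Mismatches (1-based):
base 1: C→T (pyrimidine→pyrimidine, transition)
base 2: A→G (purine→purine, transition)
base 3: C→T (pyrimidine→pyrimidine, transition)
base 4: G→A (purine→purine, transition)
base 6: C→T (pyrimidine→pyrimidine, transition)
base 9: G→A (purine→purine, transition)
base 10: A→C (purine→pyrimidine, transversion)
base 12: T→G (pyrimidine→purine, transversion)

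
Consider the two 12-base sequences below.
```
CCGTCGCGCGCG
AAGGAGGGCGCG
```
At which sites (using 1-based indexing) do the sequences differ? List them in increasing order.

1, 2, 4, 5, 7

Scanning 1-based: 1: C/A; 2: C/A; 4: T/G; 5: C/A; 7: C/G.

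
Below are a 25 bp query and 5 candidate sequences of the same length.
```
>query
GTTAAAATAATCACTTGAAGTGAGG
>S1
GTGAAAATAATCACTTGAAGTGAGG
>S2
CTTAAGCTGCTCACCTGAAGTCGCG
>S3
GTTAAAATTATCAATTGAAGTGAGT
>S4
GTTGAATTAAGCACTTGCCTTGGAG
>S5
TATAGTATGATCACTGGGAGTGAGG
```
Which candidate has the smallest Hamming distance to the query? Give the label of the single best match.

S1 differs at 1 base; S2 differs at 9 bases; S3 differs at 3 bases; S4 differs at 8 bases; S5 differs at 7 bases. The closest is S1.

S1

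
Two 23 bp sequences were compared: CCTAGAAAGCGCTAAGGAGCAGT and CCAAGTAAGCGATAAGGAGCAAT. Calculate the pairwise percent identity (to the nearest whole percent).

83%

Mismatches at positions 3, 6, 12, 22 (1-based): 4 of 23.
Identical positions: 19/23 = 82.61% → 83%.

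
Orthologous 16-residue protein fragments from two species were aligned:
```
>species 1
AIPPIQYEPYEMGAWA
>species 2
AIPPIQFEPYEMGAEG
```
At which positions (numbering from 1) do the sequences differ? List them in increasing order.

7, 15, 16

Scanning 1-based: 7: Y/F; 15: W/E; 16: A/G.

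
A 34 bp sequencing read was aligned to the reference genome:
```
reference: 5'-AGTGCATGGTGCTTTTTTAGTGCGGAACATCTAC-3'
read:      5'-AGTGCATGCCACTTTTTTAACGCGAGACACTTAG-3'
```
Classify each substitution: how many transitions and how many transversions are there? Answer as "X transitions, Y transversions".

Mismatches (1-based):
site 9: G→C (purine→pyrimidine, transversion)
site 10: T→C (pyrimidine→pyrimidine, transition)
site 11: G→A (purine→purine, transition)
site 20: G→A (purine→purine, transition)
site 21: T→C (pyrimidine→pyrimidine, transition)
site 25: G→A (purine→purine, transition)
site 26: A→G (purine→purine, transition)
site 30: T→C (pyrimidine→pyrimidine, transition)
site 31: C→T (pyrimidine→pyrimidine, transition)
site 34: C→G (pyrimidine→purine, transversion)

8 transitions, 2 transversions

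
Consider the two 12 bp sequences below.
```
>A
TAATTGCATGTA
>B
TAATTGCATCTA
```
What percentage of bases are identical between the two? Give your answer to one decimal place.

91.7%

Mismatch at position 10 (1-based): 1 of 12.
Identical positions: 11/12 = 91.67% → 91.7%.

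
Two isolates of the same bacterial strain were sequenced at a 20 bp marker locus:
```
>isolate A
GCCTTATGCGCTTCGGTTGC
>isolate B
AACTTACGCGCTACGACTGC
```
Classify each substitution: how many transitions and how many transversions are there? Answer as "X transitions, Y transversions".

4 transitions, 2 transversions

Transitions (purine↔purine or pyrimidine↔pyrimidine): 1 G→A, 7 T→C, 16 G→A, 17 T→C.
Transversions (purine↔pyrimidine): 2 C→A, 13 T→A.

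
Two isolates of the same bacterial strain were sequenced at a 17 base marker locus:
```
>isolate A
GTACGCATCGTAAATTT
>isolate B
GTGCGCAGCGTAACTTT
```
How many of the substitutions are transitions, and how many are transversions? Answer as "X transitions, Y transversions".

Transitions (purine↔purine or pyrimidine↔pyrimidine): 3 A→G.
Transversions (purine↔pyrimidine): 8 T→G, 14 A→C.

1 transition, 2 transversions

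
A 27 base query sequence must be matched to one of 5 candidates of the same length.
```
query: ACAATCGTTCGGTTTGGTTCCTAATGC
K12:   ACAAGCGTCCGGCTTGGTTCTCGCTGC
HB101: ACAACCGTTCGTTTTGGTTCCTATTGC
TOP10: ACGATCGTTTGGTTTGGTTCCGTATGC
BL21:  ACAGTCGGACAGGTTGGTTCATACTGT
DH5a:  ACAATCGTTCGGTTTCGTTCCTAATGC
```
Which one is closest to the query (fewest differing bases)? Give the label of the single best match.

K12 differs at 7 bases; HB101 differs at 3 bases; TOP10 differs at 4 bases; BL21 differs at 8 bases; DH5a differs at 1 base. The closest is DH5a.

DH5a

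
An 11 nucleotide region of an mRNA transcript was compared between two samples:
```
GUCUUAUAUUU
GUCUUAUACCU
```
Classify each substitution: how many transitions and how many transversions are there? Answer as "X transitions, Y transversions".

Transitions (purine↔purine or pyrimidine↔pyrimidine): 9 U→C, 10 U→C.
Transversions (purine↔pyrimidine): none.

2 transitions, 0 transversions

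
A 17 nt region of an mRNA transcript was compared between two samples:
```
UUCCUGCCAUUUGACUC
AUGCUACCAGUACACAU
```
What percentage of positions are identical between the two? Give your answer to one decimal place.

52.9%

8 positions differ (1, 3, 6, 10, 12, 13, 16, 17), so 9 of 17 match: 9/17 = 52.94%.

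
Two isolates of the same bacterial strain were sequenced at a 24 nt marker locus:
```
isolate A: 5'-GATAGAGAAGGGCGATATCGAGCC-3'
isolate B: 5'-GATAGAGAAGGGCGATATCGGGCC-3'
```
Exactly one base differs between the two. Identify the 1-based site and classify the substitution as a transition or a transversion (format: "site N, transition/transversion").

Site 21 changes A→G. A is a purine and G is a purine, so this is a transition.

site 21, transition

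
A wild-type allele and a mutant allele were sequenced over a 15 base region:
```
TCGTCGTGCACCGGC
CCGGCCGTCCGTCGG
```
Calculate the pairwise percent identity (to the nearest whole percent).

Mismatches at positions 1, 4, 6, 7, 8, 10, 11, 12, 13, 15 (1-based): 10 of 15.
Identical positions: 5/15 = 33.33% → 33%.

33%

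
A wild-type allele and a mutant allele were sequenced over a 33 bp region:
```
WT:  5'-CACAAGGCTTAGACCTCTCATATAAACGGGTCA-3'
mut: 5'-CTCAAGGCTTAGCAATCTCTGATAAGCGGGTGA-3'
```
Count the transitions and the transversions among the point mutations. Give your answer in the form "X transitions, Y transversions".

1 transition, 7 transversions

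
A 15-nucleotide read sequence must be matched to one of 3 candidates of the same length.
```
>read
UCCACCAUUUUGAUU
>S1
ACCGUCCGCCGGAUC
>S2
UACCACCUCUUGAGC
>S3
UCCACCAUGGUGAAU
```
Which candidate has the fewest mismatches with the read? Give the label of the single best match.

S3

S1 differs at 9 positions; S2 differs at 7 positions; S3 differs at 3 positions. The closest is S3.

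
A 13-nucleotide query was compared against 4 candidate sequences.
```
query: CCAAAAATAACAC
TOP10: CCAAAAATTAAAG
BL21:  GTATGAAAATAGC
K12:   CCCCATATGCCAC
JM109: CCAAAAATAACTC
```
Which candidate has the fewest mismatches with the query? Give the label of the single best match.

Hamming distances to query — TOP10: 3; BL21: 8; K12: 5; JM109: 1.
Smallest is JM109 with 1 mismatch.

JM109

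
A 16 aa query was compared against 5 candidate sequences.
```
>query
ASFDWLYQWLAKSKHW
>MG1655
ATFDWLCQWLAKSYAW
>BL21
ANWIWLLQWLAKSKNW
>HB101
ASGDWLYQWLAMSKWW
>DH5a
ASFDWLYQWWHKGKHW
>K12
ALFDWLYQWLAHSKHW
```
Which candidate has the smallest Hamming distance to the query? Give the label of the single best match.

Hamming distances to query — MG1655: 4; BL21: 5; HB101: 3; DH5a: 3; K12: 2.
Smallest is K12 with 2 mismatches.

K12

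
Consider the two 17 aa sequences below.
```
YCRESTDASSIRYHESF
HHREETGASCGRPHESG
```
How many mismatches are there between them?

8

Comparing position by position, 8 positions differ: 1 (Y/H), 2 (C/H), 5 (S/E), 7 (D/G), 10 (S/C), 11 (I/G), 13 (Y/P), 17 (F/G).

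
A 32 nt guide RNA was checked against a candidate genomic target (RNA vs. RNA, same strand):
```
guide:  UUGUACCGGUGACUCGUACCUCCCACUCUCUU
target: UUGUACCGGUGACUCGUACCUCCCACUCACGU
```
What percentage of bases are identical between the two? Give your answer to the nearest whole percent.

Mismatches at positions 29, 31 (1-based): 2 of 32.
Identical positions: 30/32 = 93.75% → 94%.

94%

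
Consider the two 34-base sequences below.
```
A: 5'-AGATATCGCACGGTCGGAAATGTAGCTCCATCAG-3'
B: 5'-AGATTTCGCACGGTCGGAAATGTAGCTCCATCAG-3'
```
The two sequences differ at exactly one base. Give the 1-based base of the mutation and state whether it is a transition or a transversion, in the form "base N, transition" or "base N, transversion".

The sequences differ only at base 5: A→T (purine→pyrimidine), a transversion.

base 5, transversion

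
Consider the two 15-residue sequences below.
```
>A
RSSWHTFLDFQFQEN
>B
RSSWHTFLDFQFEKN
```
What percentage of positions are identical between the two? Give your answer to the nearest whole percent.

87%

Mismatches at positions 13, 14 (1-based): 2 of 15.
Identical positions: 13/15 = 86.67% → 87%.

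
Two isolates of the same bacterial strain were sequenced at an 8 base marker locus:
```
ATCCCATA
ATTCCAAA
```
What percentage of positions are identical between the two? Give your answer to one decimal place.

Mismatches at positions 3, 7 (1-based): 2 of 8.
Identical positions: 6/8 = 75% → 75.0%.

75.0%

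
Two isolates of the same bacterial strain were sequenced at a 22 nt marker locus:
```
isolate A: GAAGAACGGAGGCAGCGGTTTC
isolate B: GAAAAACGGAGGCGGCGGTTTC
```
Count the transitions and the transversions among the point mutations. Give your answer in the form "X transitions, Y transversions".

2 transitions, 0 transversions

Mismatches (1-based):
base 4: G→A (purine→purine, transition)
base 14: A→G (purine→purine, transition)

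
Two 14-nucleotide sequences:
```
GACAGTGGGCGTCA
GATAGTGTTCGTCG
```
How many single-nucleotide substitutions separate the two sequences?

The sequences differ at positions 3, 8, 9, 14 (1-based) — 4 in total.

4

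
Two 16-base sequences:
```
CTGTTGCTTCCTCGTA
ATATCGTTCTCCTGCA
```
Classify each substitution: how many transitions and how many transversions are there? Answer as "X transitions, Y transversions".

8 transitions, 1 transversion

Transitions (purine↔purine or pyrimidine↔pyrimidine): 3 G→A, 5 T→C, 7 C→T, 9 T→C, 10 C→T, 12 T→C, 13 C→T, 15 T→C.
Transversions (purine↔pyrimidine): 1 C→A.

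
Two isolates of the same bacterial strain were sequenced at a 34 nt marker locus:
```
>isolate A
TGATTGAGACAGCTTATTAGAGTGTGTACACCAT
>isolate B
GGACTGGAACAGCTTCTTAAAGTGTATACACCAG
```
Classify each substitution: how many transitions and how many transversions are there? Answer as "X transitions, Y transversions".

Mismatches (1-based):
position 1: T→G (pyrimidine→purine, transversion)
position 4: T→C (pyrimidine→pyrimidine, transition)
position 7: A→G (purine→purine, transition)
position 8: G→A (purine→purine, transition)
position 16: A→C (purine→pyrimidine, transversion)
position 20: G→A (purine→purine, transition)
position 26: G→A (purine→purine, transition)
position 34: T→G (pyrimidine→purine, transversion)

5 transitions, 3 transversions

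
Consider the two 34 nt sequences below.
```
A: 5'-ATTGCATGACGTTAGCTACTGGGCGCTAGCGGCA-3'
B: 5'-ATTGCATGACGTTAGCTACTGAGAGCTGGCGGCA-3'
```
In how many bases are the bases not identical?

3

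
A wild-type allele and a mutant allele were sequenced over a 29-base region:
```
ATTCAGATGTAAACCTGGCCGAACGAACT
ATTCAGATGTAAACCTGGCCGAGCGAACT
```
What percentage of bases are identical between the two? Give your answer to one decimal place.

96.6%

Mismatch at position 23 (1-based): 1 of 29.
Identical positions: 28/29 = 96.55% → 96.6%.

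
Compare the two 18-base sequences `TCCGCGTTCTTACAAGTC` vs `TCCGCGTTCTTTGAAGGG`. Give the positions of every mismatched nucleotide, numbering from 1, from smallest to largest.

Differences at position 12 (A→T), position 13 (C→G), position 17 (T→G), position 18 (C→G).

12, 13, 17, 18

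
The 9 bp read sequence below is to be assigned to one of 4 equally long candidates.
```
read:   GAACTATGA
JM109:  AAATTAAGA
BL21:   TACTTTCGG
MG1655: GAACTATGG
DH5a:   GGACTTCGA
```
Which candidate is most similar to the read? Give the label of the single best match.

MG1655

JM109 differs at 3 positions; BL21 differs at 6 positions; MG1655 differs at 1 position; DH5a differs at 3 positions. The closest is MG1655.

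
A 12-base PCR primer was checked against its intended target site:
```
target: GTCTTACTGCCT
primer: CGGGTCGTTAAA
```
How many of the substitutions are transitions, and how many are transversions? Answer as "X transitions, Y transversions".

Transitions (purine↔purine or pyrimidine↔pyrimidine): none.
Transversions (purine↔pyrimidine): 1 G→C, 2 T→G, 3 C→G, 4 T→G, 6 A→C, 7 C→G, 9 G→T, 10 C→A, 11 C→A, 12 T→A.

0 transitions, 10 transversions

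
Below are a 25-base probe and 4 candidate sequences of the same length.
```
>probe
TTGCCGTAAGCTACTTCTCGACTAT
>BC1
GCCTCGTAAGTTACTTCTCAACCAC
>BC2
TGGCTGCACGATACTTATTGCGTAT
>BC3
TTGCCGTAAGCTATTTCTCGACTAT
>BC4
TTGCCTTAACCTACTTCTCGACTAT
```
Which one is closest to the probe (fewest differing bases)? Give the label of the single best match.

Hamming distances to probe — BC1: 8; BC2: 9; BC3: 1; BC4: 2.
Smallest is BC3 with 1 mismatch.

BC3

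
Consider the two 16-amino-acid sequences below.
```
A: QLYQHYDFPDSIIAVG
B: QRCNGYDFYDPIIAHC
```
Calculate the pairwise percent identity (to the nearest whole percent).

Mismatches at positions 2, 3, 4, 5, 9, 11, 15, 16 (1-based): 8 of 16.
Identical positions: 8/16 = 50% → 50%.

50%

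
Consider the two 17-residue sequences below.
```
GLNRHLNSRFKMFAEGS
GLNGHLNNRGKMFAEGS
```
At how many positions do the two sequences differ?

Comparing position by position, 3 positions differ: 4 (R/G), 8 (S/N), 10 (F/G).

3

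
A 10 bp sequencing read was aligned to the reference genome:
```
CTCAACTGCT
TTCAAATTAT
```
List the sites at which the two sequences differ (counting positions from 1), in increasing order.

Differences at site 1 (C→T), site 6 (C→A), site 8 (G→T), site 9 (C→A).

1, 6, 8, 9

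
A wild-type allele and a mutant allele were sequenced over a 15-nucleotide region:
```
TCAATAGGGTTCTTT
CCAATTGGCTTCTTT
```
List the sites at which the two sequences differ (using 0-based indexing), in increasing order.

0, 5, 8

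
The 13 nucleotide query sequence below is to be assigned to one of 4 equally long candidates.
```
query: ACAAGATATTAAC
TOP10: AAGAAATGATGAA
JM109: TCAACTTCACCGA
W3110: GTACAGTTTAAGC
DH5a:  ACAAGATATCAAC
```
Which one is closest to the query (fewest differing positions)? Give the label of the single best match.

DH5a

TOP10 differs at 7 positions; JM109 differs at 9 positions; W3110 differs at 8 positions; DH5a differs at 1 position. The closest is DH5a.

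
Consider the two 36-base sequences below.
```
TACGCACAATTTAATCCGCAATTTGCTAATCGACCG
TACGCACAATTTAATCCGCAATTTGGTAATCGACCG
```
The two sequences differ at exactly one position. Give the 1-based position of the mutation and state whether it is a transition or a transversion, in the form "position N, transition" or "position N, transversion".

Position 26 changes C→G. C is a pyrimidine and G is a purine, so this is a transversion.

position 26, transversion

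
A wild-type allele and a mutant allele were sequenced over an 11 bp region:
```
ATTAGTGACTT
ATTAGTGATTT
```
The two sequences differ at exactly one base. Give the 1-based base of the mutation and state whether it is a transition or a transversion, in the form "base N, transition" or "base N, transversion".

The sequences differ only at base 9: C→T (pyrimidine→pyrimidine), a transition.

base 9, transition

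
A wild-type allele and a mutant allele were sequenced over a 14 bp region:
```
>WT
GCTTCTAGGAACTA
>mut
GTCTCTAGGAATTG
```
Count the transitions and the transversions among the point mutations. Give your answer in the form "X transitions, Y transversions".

4 transitions, 0 transversions

Transitions (purine↔purine or pyrimidine↔pyrimidine): 2 C→T, 3 T→C, 12 C→T, 14 A→G.
Transversions (purine↔pyrimidine): none.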